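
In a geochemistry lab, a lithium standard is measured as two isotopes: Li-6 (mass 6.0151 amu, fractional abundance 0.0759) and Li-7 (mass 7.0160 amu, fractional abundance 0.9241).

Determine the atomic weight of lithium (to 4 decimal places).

6.9400 amu

Ar = Σ fᵢ·mᵢ = 0.0759 × 6.0151 + 0.9241 × 7.0160
= 0.45655 + 6.48349 = 6.94004 amu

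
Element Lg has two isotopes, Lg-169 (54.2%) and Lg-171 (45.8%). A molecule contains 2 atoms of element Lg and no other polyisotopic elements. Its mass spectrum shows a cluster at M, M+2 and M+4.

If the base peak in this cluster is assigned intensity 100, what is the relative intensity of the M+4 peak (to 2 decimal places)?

42.25

Term probabilities: M 0.2938, M+2 0.4965, M+4 0.2098. Base peak = M+2.
P(M+2) = C(2,1) × 0.542^1 × 0.458^1 = 2 × 0.5420 × 0.4580 = 0.496472 (base)
P(M+4) = C(2,2) × 0.542^0 × 0.458^2 = 1 × 1.0000 × 0.209764 = 0.209764
Relative intensity = 0.209764 / 0.496472 × 100 = 42.25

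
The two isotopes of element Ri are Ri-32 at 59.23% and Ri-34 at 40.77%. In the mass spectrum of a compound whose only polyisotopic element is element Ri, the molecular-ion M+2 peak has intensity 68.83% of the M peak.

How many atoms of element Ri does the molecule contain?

1

For n independent Ri atoms, I(M+2)/I(M) = n · (abundance Ri-34) / (abundance Ri-32) = n · 0.4077/0.5923.
n = 0.6883 × 0.5923/0.4077 = 1.00 ≈ 1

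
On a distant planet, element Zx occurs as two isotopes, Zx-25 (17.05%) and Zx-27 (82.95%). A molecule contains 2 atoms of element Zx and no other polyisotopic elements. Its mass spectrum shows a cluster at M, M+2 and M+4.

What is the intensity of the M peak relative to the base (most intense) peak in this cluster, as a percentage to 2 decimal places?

Term probabilities: M 0.0291, M+2 0.2829, M+4 0.6881. Base peak = M+4.
P(M+4) = C(2,2) × 0.1705^0 × 0.8295^2 = 1 × 1.0000 × 0.68807025 = 0.688070 (base)
P(M) = C(2,0) × 0.1705^2 × 0.8295^0 = 1 × 0.02907025 × 1.0000 = 0.029070
Relative intensity = 0.029070 / 0.688070 × 100 = 4.22

4.22%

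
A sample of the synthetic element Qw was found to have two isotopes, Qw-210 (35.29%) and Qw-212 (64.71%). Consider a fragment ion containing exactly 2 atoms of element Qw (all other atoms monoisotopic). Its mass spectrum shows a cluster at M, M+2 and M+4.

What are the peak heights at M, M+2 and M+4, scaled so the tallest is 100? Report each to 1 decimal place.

Expanding (0.3529 + 0.6471)^2:
P(M) = 0.3529^2 = 0.124538
P(M+2) = 2 × 0.3529^1 × 0.6471^1 = 0.456723
P(M+4) = 0.6471^2 = 0.418738
The M+2 peak is largest (0.456723); scaling to 100 gives 27.3 : 100.0 : 91.7.

27.3 : 100.0 : 91.7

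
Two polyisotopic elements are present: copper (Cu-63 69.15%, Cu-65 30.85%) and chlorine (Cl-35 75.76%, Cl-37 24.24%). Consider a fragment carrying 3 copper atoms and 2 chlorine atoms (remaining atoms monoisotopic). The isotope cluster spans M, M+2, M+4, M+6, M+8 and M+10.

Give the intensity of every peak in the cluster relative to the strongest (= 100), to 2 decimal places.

50.55 : 100.00 : 78.65 : 30.73 : 5.96 : 0.46

Copper pattern (n=3): 0.33065611 : 0.44254842 : 0.19743483 : 0.02936064
Chlorine pattern (n=2): 0.57395776 : 0.36728448 : 0.05875776
Convolve the two distributions (both contribute in 2-u steps):
  M: 0.33065611×0.57395776 = 0.189783
  M+2: 0.33065611×0.36728448 + 0.44254842×0.57395776 = 0.375449
  M+4: 0.33065611×0.05875776 + 0.44254842×0.36728448 + 0.19743483×0.57395776 = 0.295289
  M+6: 0.44254842×0.05875776 + 0.19743483×0.36728448 + 0.02936064×0.57395776 = 0.115370
  M+8: 0.19743483×0.05875776 + 0.02936064×0.36728448 = 0.022385
  M+10: 0.02936064×0.05875776 = 0.001725
Scale to base peak (0.375449) = 100: 50.55 : 100.00 : 78.65 : 30.73 : 5.96 : 0.46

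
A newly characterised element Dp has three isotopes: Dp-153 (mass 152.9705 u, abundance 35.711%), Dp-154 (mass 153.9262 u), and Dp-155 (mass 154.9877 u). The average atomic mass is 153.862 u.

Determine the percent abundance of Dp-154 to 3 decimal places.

38.185%

Let x and y be the fractions of Dp-154 and Dp-155. Then x + y = 1 − 0.35711 = 0.64289 and 153.9262x + 154.9877y = 153.862 − 0.35711×152.9705 = 99.234704745.
Substituting: 153.9262x + 154.9877(0.64289 − x) = 99.234704745
(153.9262 − 154.9877)x = -0.405337708  ⇒  x = 0.38185, y = 0.26104
Dp-154: 38.185%, Dp-155: 26.104%.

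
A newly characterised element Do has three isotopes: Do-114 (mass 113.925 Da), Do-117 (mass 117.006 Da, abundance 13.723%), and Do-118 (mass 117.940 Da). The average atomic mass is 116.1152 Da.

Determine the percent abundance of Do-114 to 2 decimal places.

42.26%

Let x and y be the fractions of Do-114 and Do-118. Then x + y = 1 − 0.13723 = 0.86277 and 113.925x + 117.940y = 116.1152 − 0.13723×117.006 = 100.05846662.
Substituting: 113.925x + 117.940(0.86277 − x) = 100.05846662
(113.925 − 117.940)x = -1.69662718  ⇒  x = 0.42257, y = 0.44020
Do-114: 42.26%, Do-118: 44.02%.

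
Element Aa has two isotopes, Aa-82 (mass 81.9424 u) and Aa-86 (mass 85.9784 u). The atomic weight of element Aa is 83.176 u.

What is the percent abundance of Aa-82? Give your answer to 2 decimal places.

69.44%

With x = fraction of Aa-82 (so Aa-86 is 1 − x):
81.9424·x + 85.9784·(1 − x) = 83.176
(81.9424 − 85.9784)·x = 83.176 − 85.9784
x = -2.8024 / -4.0360 = 0.69435 → 69.44% Aa-82, 30.56% Aa-86.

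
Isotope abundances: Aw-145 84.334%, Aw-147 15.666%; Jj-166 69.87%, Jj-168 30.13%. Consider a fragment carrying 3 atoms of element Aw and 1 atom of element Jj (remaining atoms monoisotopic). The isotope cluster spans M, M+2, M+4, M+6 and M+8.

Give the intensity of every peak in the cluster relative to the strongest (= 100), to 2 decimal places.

Element Aw pattern (n=3): 0.59980226 : 0.33426028 : 0.06209265 : 0.00384481
Element Jj pattern (n=1): 0.6987 : 0.3013
Convolve the two distributions (both contribute in 2-u steps):
  M: 0.59980226×0.6987 = 0.419082
  M+2: 0.59980226×0.3013 + 0.33426028×0.6987 = 0.414268
  M+4: 0.33426028×0.3013 + 0.06209265×0.6987 = 0.144097
  M+6: 0.06209265×0.3013 + 0.00384481×0.6987 = 0.021395
  M+8: 0.00384481×0.3013 = 0.001158
Scale to base peak (0.419082) = 100: 100.00 : 98.85 : 34.38 : 5.11 : 0.28

100.00 : 98.85 : 34.38 : 5.11 : 0.28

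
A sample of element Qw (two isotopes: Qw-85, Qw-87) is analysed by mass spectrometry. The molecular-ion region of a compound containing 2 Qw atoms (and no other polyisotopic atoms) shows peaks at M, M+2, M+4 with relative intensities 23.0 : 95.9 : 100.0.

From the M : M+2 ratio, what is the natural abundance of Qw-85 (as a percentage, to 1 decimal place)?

32.4%

Write p for the Qw-85 fraction. I(M+2)/I(M) = [C(2,1)·p^1·(1−p)] / p^2 = 2·(1−p)/p = 95.9/23.0 = 4.1696
(1−p)/p = 4.1696/2 = 2.0848  ⇒  p = 1/(1 + 2.0848) = 0.3242
Qw-85: 32.4%, Qw-87: 67.6%.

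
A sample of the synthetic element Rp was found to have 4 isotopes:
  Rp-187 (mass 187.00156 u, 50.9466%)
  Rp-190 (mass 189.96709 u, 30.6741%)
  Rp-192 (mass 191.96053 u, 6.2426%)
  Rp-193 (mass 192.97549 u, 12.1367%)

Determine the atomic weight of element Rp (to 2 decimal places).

188.95 u

Ar = Σ fᵢ·mᵢ = 0.509466 × 187.00156 + 0.306741 × 189.96709 + 0.062426 × 191.96053 + 0.121367 × 192.97549
= 95.270937 + 58.270695 + 11.983328 + 23.420856 = 188.945816 u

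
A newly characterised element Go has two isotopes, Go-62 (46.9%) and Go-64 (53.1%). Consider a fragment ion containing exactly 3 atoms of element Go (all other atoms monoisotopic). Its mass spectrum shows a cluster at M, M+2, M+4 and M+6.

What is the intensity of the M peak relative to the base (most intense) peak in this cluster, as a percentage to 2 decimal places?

(0.469 + 0.531)^3 gives M 0.1032, M+2 0.3504, M+4 0.3967, M+6 0.1497; the largest is M+4.
P(M+4) = C(3,2) × 0.469^1 × 0.531^2 = 3 × 0.4690 × 0.281961 = 0.396719 (base)
P(M) = C(3,0) × 0.469^3 × 0.531^0 = 1 × 0.10316171 × 1.0000 = 0.103162
Relative intensity = 0.103162 / 0.396719 × 100 = 26.00

26.00%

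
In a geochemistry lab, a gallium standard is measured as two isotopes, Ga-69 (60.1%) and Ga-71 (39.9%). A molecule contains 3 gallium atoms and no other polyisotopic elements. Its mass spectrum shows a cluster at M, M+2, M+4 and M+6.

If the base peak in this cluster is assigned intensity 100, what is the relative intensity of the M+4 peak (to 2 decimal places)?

66.39

Term probabilities: M 0.2171, M+2 0.4324, M+4 0.2870, M+6 0.0635. Base peak = M+2.
P(M+2) = C(3,1) × 0.601^2 × 0.399^1 = 3 × 0.361201 × 0.3990 = 0.432358 (base)
P(M+4) = C(3,2) × 0.601^1 × 0.399^2 = 3 × 0.6010 × 0.159201 = 0.287039
Relative intensity = 0.287039 / 0.432358 × 100 = 66.39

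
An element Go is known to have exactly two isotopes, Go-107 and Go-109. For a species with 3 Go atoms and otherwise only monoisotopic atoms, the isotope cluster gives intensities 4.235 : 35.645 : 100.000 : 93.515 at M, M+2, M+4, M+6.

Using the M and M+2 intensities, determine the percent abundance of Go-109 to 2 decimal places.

73.72%

If p is the fraction of Go that is Go-107, then I(M+2)/I(M) = [C(3,1)·p^2·(1−p)] / p^3 = 3·(1−p)/p = 35.645/4.235 = 8.4168
(1−p)/p = 8.4168/3 = 2.8056  ⇒  p = 1/(1 + 2.8056) = 0.2628
Go-107: 26.28%, Go-109: 73.72%.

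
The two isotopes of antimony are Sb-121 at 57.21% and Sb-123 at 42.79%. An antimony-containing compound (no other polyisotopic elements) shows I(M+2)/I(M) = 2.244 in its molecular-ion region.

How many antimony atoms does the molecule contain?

The M+2/M ratio from n Sb atoms is n · q/p = n · 0.4279/0.5721.
n = 2.244 × 0.5721/0.4279 = 3.00 ≈ 3

3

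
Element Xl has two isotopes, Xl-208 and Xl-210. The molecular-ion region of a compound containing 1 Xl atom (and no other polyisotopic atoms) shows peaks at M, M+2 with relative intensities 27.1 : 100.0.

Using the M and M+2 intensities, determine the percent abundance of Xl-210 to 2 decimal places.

78.68%

Write p for the Xl-208 fraction. I(M+2)/I(M) = [C(1,1)·p^0·(1−p)] / p^1 = 1·(1−p)/p = 100.0/27.1 = 3.6900
(1−p)/p = 3.6900/1 = 3.6900  ⇒  p = 1/(1 + 3.6900) = 0.2132
Xl-208: 21.32%, Xl-210: 78.68%.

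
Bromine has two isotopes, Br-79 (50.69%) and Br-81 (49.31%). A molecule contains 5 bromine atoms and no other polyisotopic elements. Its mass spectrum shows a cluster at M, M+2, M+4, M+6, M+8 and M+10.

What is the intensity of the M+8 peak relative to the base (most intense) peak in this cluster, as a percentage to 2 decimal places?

Term probabilities: M 0.0335, M+2 0.1628, M+4 0.3167, M+6 0.3081, M+8 0.1498, M+10 0.0292. Base peak = M+4.
P(M+4) = C(5,2) × 0.5069^3 × 0.4931^2 = 10 × 0.13024674 × 0.24314761 = 0.316692 (base)
P(M+8) = C(5,4) × 0.5069^1 × 0.4931^4 = 5 × 0.5069 × 0.05912076 = 0.149842
Relative intensity = 0.149842 / 0.316692 × 100 = 47.31

47.31%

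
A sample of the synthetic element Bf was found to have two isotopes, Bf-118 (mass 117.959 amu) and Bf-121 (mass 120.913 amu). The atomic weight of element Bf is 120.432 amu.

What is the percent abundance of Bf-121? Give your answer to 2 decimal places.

83.72%

With x = fraction of Bf-118 (so Bf-121 is 1 − x):
117.959·x + 120.913·(1 − x) = 120.432
(117.959 − 120.913)·x = 120.432 − 120.913
x = -0.481 / -2.954 = 0.16283 → 16.28% Bf-118, 83.72% Bf-121.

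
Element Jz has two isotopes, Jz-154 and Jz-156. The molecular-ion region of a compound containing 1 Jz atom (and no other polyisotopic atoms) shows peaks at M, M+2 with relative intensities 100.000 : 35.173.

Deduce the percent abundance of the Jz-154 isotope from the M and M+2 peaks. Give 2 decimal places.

73.98%

Let p = fractional abundance of Jz-154. I(M+2)/I(M) = [C(1,1)·p^0·(1−p)] / p^1 = 1·(1−p)/p = 35.173/100.000 = 0.3517
(1−p)/p = 0.3517/1 = 0.3517  ⇒  p = 1/(1 + 0.3517) = 0.7398
Jz-154: 73.98%, Jz-156: 26.02%.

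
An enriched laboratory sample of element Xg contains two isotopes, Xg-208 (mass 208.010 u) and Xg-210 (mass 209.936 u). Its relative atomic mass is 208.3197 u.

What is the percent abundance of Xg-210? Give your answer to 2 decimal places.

Let x be the fractional abundance of Xg-208; then Xg-210 has abundance 1 − x.
208.010·x + 209.936·(1 − x) = 208.3197
(208.010 − 209.936)·x = 208.3197 − 209.936
x = -1.6163 / -1.926 = 0.83920 → 83.92% Xg-208, 16.08% Xg-210.

16.08%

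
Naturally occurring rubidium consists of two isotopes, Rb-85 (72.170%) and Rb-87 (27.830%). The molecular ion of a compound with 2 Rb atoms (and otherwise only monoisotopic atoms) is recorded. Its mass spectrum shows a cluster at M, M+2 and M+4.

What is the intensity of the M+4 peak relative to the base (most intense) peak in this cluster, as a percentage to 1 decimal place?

Binomial terms of (0.72170 + 0.27830)^2: M 0.5209, M+2 0.4017, M+4 0.0775 → M is the base peak.
P(M) = C(2,0) × 0.72170^2 × 0.27830^0 = 1 × 0.52085089 × 1.0000 = 0.520851 (base)
P(M+4) = C(2,2) × 0.72170^0 × 0.27830^2 = 1 × 1.0000 × 0.07745089 = 0.077451
Relative intensity = 0.077451 / 0.520851 × 100 = 14.9

14.9%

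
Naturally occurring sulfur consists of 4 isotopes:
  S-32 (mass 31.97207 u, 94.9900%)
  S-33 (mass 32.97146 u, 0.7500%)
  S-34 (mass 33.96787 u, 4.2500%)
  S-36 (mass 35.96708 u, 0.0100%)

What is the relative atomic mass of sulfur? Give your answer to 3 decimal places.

Ar = Σ fᵢ·mᵢ = 0.949900 × 31.97207 + 0.007500 × 32.97146 + 0.042500 × 33.96787 + 0.000100 × 35.96708
= 30.370269 + 0.247286 + 1.443634 + 0.003597 = 32.064786 u

32.065 u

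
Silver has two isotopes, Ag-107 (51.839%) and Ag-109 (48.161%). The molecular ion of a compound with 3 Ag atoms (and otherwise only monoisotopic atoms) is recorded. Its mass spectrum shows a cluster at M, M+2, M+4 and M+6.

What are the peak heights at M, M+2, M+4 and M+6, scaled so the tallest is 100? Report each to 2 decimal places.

Expanding (0.51839 + 0.48161)^3:
P(M) = 0.51839^3 = 0.139306
P(M+2) = 3 × 0.51839^2 × 0.48161^1 = 0.388267
P(M+4) = 3 × 0.51839^1 × 0.48161^2 = 0.360719
P(M+6) = 0.48161^3 = 0.111709
The M+2 peak is largest (0.388267); scaling to 100 gives 35.88 : 100.00 : 92.90 : 28.77.

35.88 : 100.00 : 92.90 : 28.77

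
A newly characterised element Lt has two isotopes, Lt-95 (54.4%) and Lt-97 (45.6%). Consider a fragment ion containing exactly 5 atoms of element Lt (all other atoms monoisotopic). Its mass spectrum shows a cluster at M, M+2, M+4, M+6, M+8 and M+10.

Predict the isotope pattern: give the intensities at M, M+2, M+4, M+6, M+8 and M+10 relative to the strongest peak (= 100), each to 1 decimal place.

Expanding (0.544 + 0.456)^5:
P(M) = 0.544^5 = 0.047642
P(M+2) = 5 × 0.544^4 × 0.456^1 = 0.199678
P(M+4) = 10 × 0.544^3 × 0.456^2 = 0.334754
P(M+6) = 10 × 0.544^2 × 0.456^3 = 0.280603
P(M+8) = 5 × 0.544^1 × 0.456^4 = 0.117606
P(M+10) = 0.456^5 = 0.019716
The M+4 peak is largest (0.334754); scaling to 100 gives 14.2 : 59.6 : 100.0 : 83.8 : 35.1 : 5.9.

14.2 : 59.6 : 100.0 : 83.8 : 35.1 : 5.9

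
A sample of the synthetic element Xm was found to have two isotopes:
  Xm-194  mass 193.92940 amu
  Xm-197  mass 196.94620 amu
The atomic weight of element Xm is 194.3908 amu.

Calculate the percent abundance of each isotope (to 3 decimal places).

Let x be the fractional abundance of Xm-194; then Xm-197 has abundance 1 − x.
193.92940·x + 196.94620·(1 − x) = 194.3908
(193.92940 − 196.94620)·x = 194.3908 − 196.94620
x = -2.55540 / -3.01680 = 0.84706 → 84.706% Xm-194, 15.294% Xm-197.

Xm-194: 84.706%, Xm-197: 15.294%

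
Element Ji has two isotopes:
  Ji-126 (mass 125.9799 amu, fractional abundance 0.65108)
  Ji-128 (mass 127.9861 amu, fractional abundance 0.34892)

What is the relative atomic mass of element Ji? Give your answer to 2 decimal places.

126.68 amu

Weight each isotope mass by its fractional abundance: 0.65108 × 125.9799 + 0.34892 × 127.9861
= 82.02299 + 44.65691 = 126.67990 amu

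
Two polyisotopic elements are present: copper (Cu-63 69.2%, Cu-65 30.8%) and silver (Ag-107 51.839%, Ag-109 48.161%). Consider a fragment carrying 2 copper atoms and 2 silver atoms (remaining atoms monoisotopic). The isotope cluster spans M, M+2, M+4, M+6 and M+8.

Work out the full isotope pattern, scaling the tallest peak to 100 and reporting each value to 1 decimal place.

Copper pattern (n=2): 0.478864 : 0.426272 : 0.094864
Silver pattern (n=2): 0.26872819 : 0.49932362 : 0.23194819
Convolve the two distributions (both contribute in 2-u steps):
  M: 0.478864×0.26872819 = 0.128684
  M+2: 0.478864×0.49932362 + 0.426272×0.26872819 = 0.353659
  M+4: 0.478864×0.23194819 + 0.426272×0.49932362 + 0.094864×0.26872819 = 0.349412
  M+6: 0.426272×0.23194819 + 0.094864×0.49932362 = 0.146241
  M+8: 0.094864×0.23194819 = 0.022004
Scale to base peak (0.353659) = 100: 36.4 : 100.0 : 98.8 : 41.4 : 6.2

36.4 : 100.0 : 98.8 : 41.4 : 6.2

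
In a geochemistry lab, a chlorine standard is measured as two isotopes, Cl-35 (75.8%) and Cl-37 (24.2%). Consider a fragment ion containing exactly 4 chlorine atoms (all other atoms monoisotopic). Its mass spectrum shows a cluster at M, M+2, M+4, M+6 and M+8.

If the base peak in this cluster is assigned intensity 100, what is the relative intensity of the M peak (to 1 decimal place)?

78.3

Binomial terms of (0.758 + 0.242)^4: M 0.3301, M+2 0.4216, M+4 0.2019, M+6 0.0430, M+8 0.0034 → M+2 is the base peak.
P(M+2) = C(4,1) × 0.758^3 × 0.242^1 = 4 × 0.43551951 × 0.2420 = 0.421583 (base)
P(M) = C(4,0) × 0.758^4 × 0.242^0 = 1 × 0.33012379 × 1.0000 = 0.330124
Relative intensity = 0.330124 / 0.421583 × 100 = 78.3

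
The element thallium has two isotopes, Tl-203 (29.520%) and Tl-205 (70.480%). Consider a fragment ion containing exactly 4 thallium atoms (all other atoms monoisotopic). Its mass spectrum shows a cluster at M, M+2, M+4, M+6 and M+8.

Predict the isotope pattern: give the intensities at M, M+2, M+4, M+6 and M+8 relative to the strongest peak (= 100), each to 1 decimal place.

Each Tl atom is independently Tl-203 (p = 0.29520) or Tl-205 (q = 0.70480); the cluster is the binomial expansion (p + q)^4.
P(M) = 0.29520^4 = 0.007594
P(M+2) = 4 × 0.29520^3 × 0.70480^1 = 0.072523
P(M+4) = 6 × 0.29520^2 × 0.70480^2 = 0.259726
P(M+6) = 4 × 0.29520^1 × 0.70480^3 = 0.413403
P(M+8) = 0.70480^4 = 0.246754
The M+6 peak is largest (0.413403); scaling to 100 gives 1.8 : 17.5 : 62.8 : 100.0 : 59.7.

1.8 : 17.5 : 62.8 : 100.0 : 59.7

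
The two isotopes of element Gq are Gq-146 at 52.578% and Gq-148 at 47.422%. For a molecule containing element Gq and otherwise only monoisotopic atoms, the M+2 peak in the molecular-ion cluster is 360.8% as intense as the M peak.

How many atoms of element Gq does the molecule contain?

4

The M+2/M ratio from n Gq atoms is n · q/p = n · 0.47422/0.52578.
n = 3.608 × 0.52578/0.47422 = 4.00 ≈ 4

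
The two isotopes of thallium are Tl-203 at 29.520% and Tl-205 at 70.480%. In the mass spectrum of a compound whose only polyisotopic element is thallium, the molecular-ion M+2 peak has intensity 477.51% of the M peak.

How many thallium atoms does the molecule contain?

2

The M+2/M ratio from n Tl atoms is n · q/p = n · 0.70480/0.29520.
n = 4.7751 × 0.29520/0.70480 = 2.00 ≈ 2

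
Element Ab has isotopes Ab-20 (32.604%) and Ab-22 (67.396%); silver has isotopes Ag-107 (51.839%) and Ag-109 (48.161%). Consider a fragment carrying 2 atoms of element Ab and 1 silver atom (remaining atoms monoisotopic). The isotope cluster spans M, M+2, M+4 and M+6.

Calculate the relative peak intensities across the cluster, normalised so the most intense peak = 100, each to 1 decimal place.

12.3 : 62.4 : 100.0 : 48.9

Element Ab pattern (n=2): 0.10630208 : 0.43947584 : 0.45422208
Silver pattern (n=1): 0.51839 : 0.48161
Convolve the two distributions (both contribute in 2-u steps):
  M: 0.10630208×0.51839 = 0.055106
  M+2: 0.10630208×0.48161 + 0.43947584×0.51839 = 0.279016
  M+4: 0.43947584×0.48161 + 0.45422208×0.51839 = 0.447120
  M+6: 0.45422208×0.48161 = 0.218758
Scale to base peak (0.447120) = 100: 12.3 : 62.4 : 100.0 : 48.9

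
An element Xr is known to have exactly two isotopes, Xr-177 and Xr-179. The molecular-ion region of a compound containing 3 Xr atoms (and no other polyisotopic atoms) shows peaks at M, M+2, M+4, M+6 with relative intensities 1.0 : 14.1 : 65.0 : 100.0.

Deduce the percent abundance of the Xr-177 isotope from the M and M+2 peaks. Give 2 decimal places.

Write p for the Xr-177 fraction. I(M+2)/I(M) = [C(3,1)·p^2·(1−p)] / p^3 = 3·(1−p)/p = 14.1/1.0 = 14.1000
(1−p)/p = 14.1000/3 = 4.7000  ⇒  p = 1/(1 + 4.7000) = 0.1754
Xr-177: 17.54%, Xr-179: 82.46%.

17.54%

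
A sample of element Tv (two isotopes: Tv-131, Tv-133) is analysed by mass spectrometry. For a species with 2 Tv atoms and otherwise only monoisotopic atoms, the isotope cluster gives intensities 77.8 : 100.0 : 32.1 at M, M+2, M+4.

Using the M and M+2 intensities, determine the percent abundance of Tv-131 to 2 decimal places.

Let p = fractional abundance of Tv-131. I(M+2)/I(M) = [C(2,1)·p^1·(1−p)] / p^2 = 2·(1−p)/p = 100.0/77.8 = 1.2853
(1−p)/p = 1.2853/2 = 0.6427  ⇒  p = 1/(1 + 0.6427) = 0.6088
Tv-131: 60.88%, Tv-133: 39.12%.

60.88%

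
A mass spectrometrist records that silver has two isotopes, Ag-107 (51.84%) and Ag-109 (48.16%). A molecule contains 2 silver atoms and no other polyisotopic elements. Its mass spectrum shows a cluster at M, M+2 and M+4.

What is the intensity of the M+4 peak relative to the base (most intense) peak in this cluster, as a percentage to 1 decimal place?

46.5%

Binomial terms of (0.5184 + 0.4816)^2: M 0.2687, M+2 0.4993, M+4 0.2319 → M+2 is the base peak.
P(M+2) = C(2,1) × 0.5184^1 × 0.4816^1 = 2 × 0.5184 × 0.4816 = 0.499323 (base)
P(M+4) = C(2,2) × 0.5184^0 × 0.4816^2 = 1 × 1.0000 × 0.23193856 = 0.231939
Relative intensity = 0.231939 / 0.499323 × 100 = 46.5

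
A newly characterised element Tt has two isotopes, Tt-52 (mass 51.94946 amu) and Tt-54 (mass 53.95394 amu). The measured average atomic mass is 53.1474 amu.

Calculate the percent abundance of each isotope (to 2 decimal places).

Writing the weighted mean with unknown fraction x of Tt-52:
51.94946·x + 53.95394·(1 − x) = 53.1474
(51.94946 − 53.95394)·x = 53.1474 − 53.95394
x = -0.80654 / -2.00448 = 0.40237 → 40.24% Tt-52, 59.76% Tt-54.

Tt-52: 40.24%, Tt-54: 59.76%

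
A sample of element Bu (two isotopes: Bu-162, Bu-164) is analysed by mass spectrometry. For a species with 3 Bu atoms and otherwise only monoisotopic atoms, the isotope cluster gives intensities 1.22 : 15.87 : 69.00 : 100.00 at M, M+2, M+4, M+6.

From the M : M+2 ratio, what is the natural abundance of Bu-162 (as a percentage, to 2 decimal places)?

If p is the fraction of Bu that is Bu-162, then I(M+2)/I(M) = [C(3,1)·p^2·(1−p)] / p^3 = 3·(1−p)/p = 15.87/1.22 = 13.0082
(1−p)/p = 13.0082/3 = 4.3361  ⇒  p = 1/(1 + 4.3361) = 0.1874
Bu-162: 18.74%, Bu-164: 81.26%.

18.74%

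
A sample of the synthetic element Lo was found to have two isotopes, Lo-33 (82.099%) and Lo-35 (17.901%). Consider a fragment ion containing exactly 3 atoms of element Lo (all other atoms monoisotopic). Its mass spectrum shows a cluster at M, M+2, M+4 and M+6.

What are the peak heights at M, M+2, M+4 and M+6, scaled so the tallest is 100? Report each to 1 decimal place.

Expanding (0.82099 + 0.17901)^3:
P(M) = 0.82099^3 = 0.553367
P(M+2) = 3 × 0.82099^2 × 0.17901^1 = 0.361971
P(M+4) = 3 × 0.82099^1 × 0.17901^2 = 0.078925
P(M+6) = 0.17901^3 = 0.005736
The M peak is largest (0.553367); scaling to 100 gives 100.0 : 65.4 : 14.3 : 1.0.

100.0 : 65.4 : 14.3 : 1.0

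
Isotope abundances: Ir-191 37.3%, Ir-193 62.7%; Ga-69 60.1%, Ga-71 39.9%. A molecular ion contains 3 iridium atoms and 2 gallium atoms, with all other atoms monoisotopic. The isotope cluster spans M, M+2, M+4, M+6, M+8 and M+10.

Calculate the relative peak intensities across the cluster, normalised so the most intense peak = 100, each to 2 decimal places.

Iridium pattern (n=3): 0.05189512 : 0.26170165 : 0.43991135 : 0.24649188
Gallium pattern (n=2): 0.361201 : 0.479598 : 0.159201
Convolve the two distributions (both contribute in 2-u steps):
  M: 0.05189512×0.361201 = 0.018745
  M+2: 0.05189512×0.479598 + 0.26170165×0.361201 = 0.119416
  M+4: 0.05189512×0.159201 + 0.26170165×0.479598 + 0.43991135×0.361201 = 0.292670
  M+6: 0.26170165×0.159201 + 0.43991135×0.479598 + 0.24649188×0.361201 = 0.341677
  M+8: 0.43991135×0.159201 + 0.24649188×0.479598 = 0.188251
  M+10: 0.24649188×0.159201 = 0.039242
Scale to base peak (0.341677) = 100: 5.49 : 34.95 : 85.66 : 100.00 : 55.10 : 11.49

5.49 : 34.95 : 85.66 : 100.00 : 55.10 : 11.49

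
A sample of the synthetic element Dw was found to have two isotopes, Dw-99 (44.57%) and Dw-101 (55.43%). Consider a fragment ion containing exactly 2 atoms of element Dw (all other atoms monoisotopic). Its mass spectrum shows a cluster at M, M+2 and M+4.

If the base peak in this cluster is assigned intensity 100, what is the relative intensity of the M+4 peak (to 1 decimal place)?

Term probabilities: M 0.1986, M+2 0.4941, M+4 0.3072. Base peak = M+2.
P(M+2) = C(2,1) × 0.4457^1 × 0.5543^1 = 2 × 0.4457 × 0.5543 = 0.494103 (base)
P(M+4) = C(2,2) × 0.4457^0 × 0.5543^2 = 1 × 1.0000 × 0.30724849 = 0.307248
Relative intensity = 0.307248 / 0.494103 × 100 = 62.2

62.2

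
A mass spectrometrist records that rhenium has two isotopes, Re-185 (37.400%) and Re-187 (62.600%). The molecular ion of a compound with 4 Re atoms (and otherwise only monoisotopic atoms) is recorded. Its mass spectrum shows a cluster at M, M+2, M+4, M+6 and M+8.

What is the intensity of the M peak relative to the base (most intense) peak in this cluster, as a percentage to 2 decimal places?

5.33%

(0.37400 + 0.62600)^4 gives M 0.0196, M+2 0.1310, M+4 0.3289, M+6 0.3670, M+8 0.1536; the largest is M+6.
P(M+6) = C(4,3) × 0.37400^1 × 0.62600^3 = 4 × 0.3740 × 0.24531438 = 0.366990 (base)
P(M) = C(4,0) × 0.37400^4 × 0.62600^0 = 1 × 0.0195653 × 1.0000 = 0.019565
Relative intensity = 0.019565 / 0.366990 × 100 = 5.33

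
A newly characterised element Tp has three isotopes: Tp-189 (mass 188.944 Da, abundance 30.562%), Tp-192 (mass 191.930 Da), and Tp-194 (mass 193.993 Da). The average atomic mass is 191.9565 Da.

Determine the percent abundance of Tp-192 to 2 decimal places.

23.92%

Let x and y be the fractions of Tp-192 and Tp-194. Then x + y = 1 − 0.30562 = 0.69438 and 191.930x + 193.993y = 191.9565 − 0.30562×188.944 = 134.21143472.
Substituting: 191.930x + 193.993(0.69438 − x) = 134.21143472
(191.930 − 193.993)x = -0.49342462  ⇒  x = 0.23918, y = 0.45520
Tp-192: 23.92%, Tp-194: 45.52%.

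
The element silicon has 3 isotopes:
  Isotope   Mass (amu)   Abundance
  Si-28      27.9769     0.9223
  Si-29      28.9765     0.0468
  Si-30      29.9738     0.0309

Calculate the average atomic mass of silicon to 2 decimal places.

Ar = Σ fᵢ·mᵢ = 0.9223 × 27.9769 + 0.0468 × 28.9765 + 0.0309 × 29.9738
= 25.80309 + 1.35610 + 0.92619 = 28.08538 amu

28.09 amu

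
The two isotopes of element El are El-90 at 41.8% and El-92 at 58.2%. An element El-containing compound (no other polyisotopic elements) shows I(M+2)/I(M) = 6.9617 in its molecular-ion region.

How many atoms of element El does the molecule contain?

5

For n independent El atoms, I(M+2)/I(M) = n · (abundance El-92) / (abundance El-90) = n · 0.582/0.418.
n = 6.9617 × 0.418/0.582 = 5.00 ≈ 5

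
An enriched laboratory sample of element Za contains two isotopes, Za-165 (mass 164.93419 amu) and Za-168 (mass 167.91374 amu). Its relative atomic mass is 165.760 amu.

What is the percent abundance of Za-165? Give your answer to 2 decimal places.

72.28%

With x = fraction of Za-165 (so Za-168 is 1 − x):
164.93419·x + 167.91374·(1 − x) = 165.760
(164.93419 − 167.91374)·x = 165.760 − 167.91374
x = -2.15374 / -2.97955 = 0.72284 → 72.28% Za-165, 27.72% Za-168.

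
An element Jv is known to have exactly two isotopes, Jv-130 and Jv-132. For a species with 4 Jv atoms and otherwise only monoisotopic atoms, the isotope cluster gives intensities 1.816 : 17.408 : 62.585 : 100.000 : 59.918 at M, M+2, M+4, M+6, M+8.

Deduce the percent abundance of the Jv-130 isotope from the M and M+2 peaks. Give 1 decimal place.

Write p for the Jv-130 fraction. I(M+2)/I(M) = [C(4,1)·p^3·(1−p)] / p^4 = 4·(1−p)/p = 17.408/1.816 = 9.5859
(1−p)/p = 9.5859/4 = 2.3965  ⇒  p = 1/(1 + 2.3965) = 0.2944
Jv-130: 29.4%, Jv-132: 70.6%.

29.4%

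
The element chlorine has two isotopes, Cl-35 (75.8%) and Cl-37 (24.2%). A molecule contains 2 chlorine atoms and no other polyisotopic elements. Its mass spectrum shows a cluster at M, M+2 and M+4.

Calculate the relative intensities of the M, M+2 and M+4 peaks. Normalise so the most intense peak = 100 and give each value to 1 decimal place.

100.0 : 63.9 : 10.2

Each Cl atom is independently Cl-35 (p = 0.758) or Cl-37 (q = 0.242); the cluster is the binomial expansion (p + q)^2.
P(M) = 0.758^2 = 0.574564
P(M+2) = 2 × 0.758^1 × 0.242^1 = 0.366872
P(M+4) = 0.242^2 = 0.058564
The M peak is largest (0.574564); scaling to 100 gives 100.0 : 63.9 : 10.2.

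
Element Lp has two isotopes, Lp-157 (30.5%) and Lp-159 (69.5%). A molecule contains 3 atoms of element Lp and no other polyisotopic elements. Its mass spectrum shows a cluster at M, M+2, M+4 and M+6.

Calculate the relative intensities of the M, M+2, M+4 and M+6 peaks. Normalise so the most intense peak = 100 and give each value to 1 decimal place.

6.4 : 43.9 : 100.0 : 76.0

Each Lp atom is independently Lp-157 (p = 0.305) or Lp-159 (q = 0.695); the cluster is the binomial expansion (p + q)^3.
P(M) = 0.305^3 = 0.028373
P(M+2) = 3 × 0.305^2 × 0.695^1 = 0.193957
P(M+4) = 3 × 0.305^1 × 0.695^2 = 0.441968
P(M+6) = 0.695^3 = 0.335702
The M+4 peak is largest (0.441968); scaling to 100 gives 6.4 : 43.9 : 100.0 : 76.0.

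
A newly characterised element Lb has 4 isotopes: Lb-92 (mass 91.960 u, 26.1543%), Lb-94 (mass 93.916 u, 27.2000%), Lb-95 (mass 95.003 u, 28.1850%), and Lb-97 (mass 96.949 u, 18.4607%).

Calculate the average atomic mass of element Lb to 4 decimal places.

Weight each isotope mass by its fractional abundance: 0.261543 × 91.960 + 0.272000 × 93.916 + 0.281850 × 95.003 + 0.184607 × 96.949
= 24.05149 + 25.54515 + 26.77660 + 17.89746 = 94.27070 u

94.2707 u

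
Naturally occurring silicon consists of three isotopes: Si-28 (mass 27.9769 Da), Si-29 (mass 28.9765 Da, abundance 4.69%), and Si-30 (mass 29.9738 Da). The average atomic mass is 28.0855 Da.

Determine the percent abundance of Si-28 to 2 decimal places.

92.22%

Let x and y be the fractions of Si-28 and Si-30. Then x + y = 1 − 0.0469 = 0.9531 and 27.9769x + 29.9738y = 28.0855 − 0.0469×28.9765 = 26.72650215.
Substituting: 27.9769x + 29.9738(0.9531 − x) = 26.72650215
(27.9769 − 29.9738)x = -1.84152663  ⇒  x = 0.92219, y = 0.03091
Si-28: 92.22%, Si-30: 3.09%.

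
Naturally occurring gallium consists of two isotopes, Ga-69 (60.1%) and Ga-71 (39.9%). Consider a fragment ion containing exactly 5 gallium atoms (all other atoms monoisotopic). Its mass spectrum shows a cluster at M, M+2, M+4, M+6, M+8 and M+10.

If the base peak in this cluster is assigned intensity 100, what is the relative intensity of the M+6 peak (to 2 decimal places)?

66.39

(0.601 + 0.399)^5 gives M 0.0784, M+2 0.2603, M+4 0.3456, M+6 0.2294, M+8 0.0762, M+10 0.0101; the largest is M+4.
P(M+4) = C(5,2) × 0.601^3 × 0.399^2 = 10 × 0.2170818 × 0.159201 = 0.345596 (base)
P(M+6) = C(5,3) × 0.601^2 × 0.399^3 = 10 × 0.361201 × 0.0635212 = 0.229439
Relative intensity = 0.229439 / 0.345596 × 100 = 66.39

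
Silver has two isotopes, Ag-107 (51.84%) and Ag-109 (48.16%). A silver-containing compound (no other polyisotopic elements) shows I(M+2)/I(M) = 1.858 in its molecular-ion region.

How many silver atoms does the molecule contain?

2

With n Ag atoms, P(M+2)/P(M) = C(n,1)·p^(n−1)q / p^n = n·q/p = n · 0.4816/0.5184.
n = 1.858 × 0.5184/0.4816 = 2.00 ≈ 2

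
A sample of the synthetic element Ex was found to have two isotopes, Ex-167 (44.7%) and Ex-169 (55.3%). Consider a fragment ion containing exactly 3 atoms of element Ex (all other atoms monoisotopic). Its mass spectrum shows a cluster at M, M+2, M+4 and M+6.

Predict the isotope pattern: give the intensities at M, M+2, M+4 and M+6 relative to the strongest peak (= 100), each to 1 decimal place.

21.8 : 80.8 : 100.0 : 41.2

The 3 Ex atoms are independent, so intensities follow the terms of (0.447 + 0.553)^3.
P(M) = 0.447^3 = 0.089315
P(M+2) = 3 × 0.447^2 × 0.553^1 = 0.331483
P(M+4) = 3 × 0.447^1 × 0.553^2 = 0.410090
P(M+6) = 0.553^3 = 0.169112
The M+4 peak is largest (0.410090); scaling to 100 gives 21.8 : 80.8 : 100.0 : 41.2.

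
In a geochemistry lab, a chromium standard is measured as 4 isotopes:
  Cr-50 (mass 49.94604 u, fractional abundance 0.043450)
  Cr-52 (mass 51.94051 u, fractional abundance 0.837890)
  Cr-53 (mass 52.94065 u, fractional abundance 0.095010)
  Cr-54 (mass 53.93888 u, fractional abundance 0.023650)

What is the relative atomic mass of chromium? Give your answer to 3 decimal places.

Ar = Σ fᵢ·mᵢ = 0.043450 × 49.94604 + 0.837890 × 51.94051 + 0.095010 × 52.94065 + 0.023650 × 53.93888
= 2.170155 + 43.520434 + 5.029891 + 1.275655 = 51.996135 u

51.996 u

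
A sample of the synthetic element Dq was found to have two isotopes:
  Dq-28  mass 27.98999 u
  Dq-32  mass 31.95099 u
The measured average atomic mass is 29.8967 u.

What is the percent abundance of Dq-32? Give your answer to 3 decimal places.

48.137%

With x = fraction of Dq-28 (so Dq-32 is 1 − x):
27.98999·x + 31.95099·(1 − x) = 29.8967
(27.98999 − 31.95099)·x = 29.8967 − 31.95099
x = -2.05429 / -3.96100 = 0.51863 → 51.863% Dq-28, 48.137% Dq-32.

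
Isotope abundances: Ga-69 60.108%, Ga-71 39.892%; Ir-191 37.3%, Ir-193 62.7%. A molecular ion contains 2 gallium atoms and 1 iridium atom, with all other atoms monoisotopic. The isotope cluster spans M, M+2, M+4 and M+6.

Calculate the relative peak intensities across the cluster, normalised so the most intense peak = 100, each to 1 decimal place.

33.2 : 100.0 : 88.8 : 24.6

Gallium pattern (n=2): 0.36129717 : 0.47956567 : 0.15913717
Iridium pattern (n=1): 0.3730 : 0.6270
Convolve the two distributions (both contribute in 2-u steps):
  M: 0.36129717×0.3730 = 0.134764
  M+2: 0.36129717×0.6270 + 0.47956567×0.3730 = 0.405411
  M+4: 0.47956567×0.6270 + 0.15913717×0.3730 = 0.360046
  M+6: 0.15913717×0.6270 = 0.099779
Scale to base peak (0.405411) = 100: 33.2 : 100.0 : 88.8 : 24.6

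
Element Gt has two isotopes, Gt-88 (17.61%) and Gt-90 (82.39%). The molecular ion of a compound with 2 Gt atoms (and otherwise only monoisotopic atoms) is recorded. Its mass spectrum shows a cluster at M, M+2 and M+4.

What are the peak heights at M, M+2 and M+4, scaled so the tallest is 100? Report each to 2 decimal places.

The 2 Gt atoms are independent, so intensities follow the terms of (0.1761 + 0.8239)^2.
P(M) = 0.1761^2 = 0.031011
P(M+2) = 2 × 0.1761^1 × 0.8239^1 = 0.290178
P(M+4) = 0.8239^2 = 0.678811
The M+4 peak is largest (0.678811); scaling to 100 gives 4.57 : 42.75 : 100.00.

4.57 : 42.75 : 100.00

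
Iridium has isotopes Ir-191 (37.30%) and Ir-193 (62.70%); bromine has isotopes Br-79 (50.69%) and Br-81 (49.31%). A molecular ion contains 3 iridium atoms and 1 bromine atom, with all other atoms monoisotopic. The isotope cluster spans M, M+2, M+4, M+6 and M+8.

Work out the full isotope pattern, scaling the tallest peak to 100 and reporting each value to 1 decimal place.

Iridium pattern (n=3): 0.05189512 : 0.26170165 : 0.43991135 : 0.24649188
Bromine pattern (n=1): 0.5069 : 0.4931
Convolve the two distributions (both contribute in 2-u steps):
  M: 0.05189512×0.5069 = 0.026306
  M+2: 0.05189512×0.4931 + 0.26170165×0.5069 = 0.158246
  M+4: 0.26170165×0.4931 + 0.43991135×0.5069 = 0.352036
  M+6: 0.43991135×0.4931 + 0.24649188×0.5069 = 0.341867
  M+8: 0.24649188×0.4931 = 0.121545
Scale to base peak (0.352036) = 100: 7.5 : 45.0 : 100.0 : 97.1 : 34.5

7.5 : 45.0 : 100.0 : 97.1 : 34.5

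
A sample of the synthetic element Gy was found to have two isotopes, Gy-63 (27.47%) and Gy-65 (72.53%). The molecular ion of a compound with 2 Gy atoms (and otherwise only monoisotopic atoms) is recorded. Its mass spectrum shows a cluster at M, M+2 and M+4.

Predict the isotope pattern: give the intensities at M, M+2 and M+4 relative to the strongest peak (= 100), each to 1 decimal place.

14.3 : 75.7 : 100.0

Each Gy atom is independently Gy-63 (p = 0.2747) or Gy-65 (q = 0.7253); the cluster is the binomial expansion (p + q)^2.
P(M) = 0.2747^2 = 0.075460
P(M+2) = 2 × 0.2747^1 × 0.7253^1 = 0.398480
P(M+4) = 0.7253^2 = 0.526060
The M+4 peak is largest (0.526060); scaling to 100 gives 14.3 : 75.7 : 100.0.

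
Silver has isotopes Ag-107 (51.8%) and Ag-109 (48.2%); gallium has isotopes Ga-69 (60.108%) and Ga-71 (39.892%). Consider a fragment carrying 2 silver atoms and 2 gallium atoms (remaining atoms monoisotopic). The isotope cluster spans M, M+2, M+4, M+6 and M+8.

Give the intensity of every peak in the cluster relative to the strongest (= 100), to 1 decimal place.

Silver pattern (n=2): 0.268324 : 0.499352 : 0.232324
Gallium pattern (n=2): 0.36129717 : 0.47956567 : 0.15913717
Convolve the two distributions (both contribute in 2-u steps):
  M: 0.268324×0.36129717 = 0.096945
  M+2: 0.268324×0.47956567 + 0.499352×0.36129717 = 0.309093
  M+4: 0.268324×0.15913717 + 0.499352×0.47956567 + 0.232324×0.36129717 = 0.366110
  M+6: 0.499352×0.15913717 + 0.232324×0.47956567 = 0.190880
  M+8: 0.232324×0.15913717 = 0.036971
Scale to base peak (0.366110) = 100: 26.5 : 84.4 : 100.0 : 52.1 : 10.1

26.5 : 84.4 : 100.0 : 52.1 : 10.1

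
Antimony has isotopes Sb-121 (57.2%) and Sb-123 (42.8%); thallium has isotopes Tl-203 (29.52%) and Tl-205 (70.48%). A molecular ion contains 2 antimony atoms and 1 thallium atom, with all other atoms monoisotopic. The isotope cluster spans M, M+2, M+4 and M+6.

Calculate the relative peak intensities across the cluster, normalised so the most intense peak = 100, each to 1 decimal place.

Antimony pattern (n=2): 0.327184 : 0.489632 : 0.183184
Thallium pattern (n=1): 0.2952 : 0.7048
Convolve the two distributions (both contribute in 2-u steps):
  M: 0.327184×0.2952 = 0.096585
  M+2: 0.327184×0.7048 + 0.489632×0.2952 = 0.375139
  M+4: 0.489632×0.7048 + 0.183184×0.2952 = 0.399169
  M+6: 0.183184×0.7048 = 0.129108
Scale to base peak (0.399169) = 100: 24.2 : 94.0 : 100.0 : 32.3

24.2 : 94.0 : 100.0 : 32.3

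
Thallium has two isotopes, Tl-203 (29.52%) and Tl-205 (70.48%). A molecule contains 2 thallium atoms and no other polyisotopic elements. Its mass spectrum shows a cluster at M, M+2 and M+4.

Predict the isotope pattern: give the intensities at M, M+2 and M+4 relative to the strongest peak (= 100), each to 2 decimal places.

17.54 : 83.77 : 100.00

Expanding (0.2952 + 0.7048)^2:
P(M) = 0.2952^2 = 0.087143
P(M+2) = 2 × 0.2952^1 × 0.7048^1 = 0.416114
P(M+4) = 0.7048^2 = 0.496743
The M+4 peak is largest (0.496743); scaling to 100 gives 17.54 : 83.77 : 100.00.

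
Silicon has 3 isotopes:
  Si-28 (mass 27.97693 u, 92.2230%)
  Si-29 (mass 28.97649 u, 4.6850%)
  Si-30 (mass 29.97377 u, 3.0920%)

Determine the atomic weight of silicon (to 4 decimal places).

28.0855 u

Weight each isotope mass by its fractional abundance: 0.922230 × 27.97693 + 0.046850 × 28.97649 + 0.030920 × 29.97377
= 25.801164 + 1.357549 + 0.926789 = 28.085502 u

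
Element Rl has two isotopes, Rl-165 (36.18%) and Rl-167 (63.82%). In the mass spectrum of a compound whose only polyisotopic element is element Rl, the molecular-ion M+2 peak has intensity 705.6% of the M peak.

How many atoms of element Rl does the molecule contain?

4

The M+2/M ratio from n Rl atoms is n · q/p = n · 0.6382/0.3618.
n = 7.056 × 0.3618/0.6382 = 4.00 ≈ 4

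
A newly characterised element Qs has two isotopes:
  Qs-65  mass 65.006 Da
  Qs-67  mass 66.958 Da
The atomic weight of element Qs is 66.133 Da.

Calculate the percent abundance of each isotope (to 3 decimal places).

Qs-65: 42.264%, Qs-67: 57.736%

Writing the weighted mean with unknown fraction x of Qs-65:
65.006·x + 66.958·(1 − x) = 66.133
(65.006 − 66.958)·x = 66.133 − 66.958
x = -0.825 / -1.952 = 0.42264 → 42.264% Qs-65, 57.736% Qs-67.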